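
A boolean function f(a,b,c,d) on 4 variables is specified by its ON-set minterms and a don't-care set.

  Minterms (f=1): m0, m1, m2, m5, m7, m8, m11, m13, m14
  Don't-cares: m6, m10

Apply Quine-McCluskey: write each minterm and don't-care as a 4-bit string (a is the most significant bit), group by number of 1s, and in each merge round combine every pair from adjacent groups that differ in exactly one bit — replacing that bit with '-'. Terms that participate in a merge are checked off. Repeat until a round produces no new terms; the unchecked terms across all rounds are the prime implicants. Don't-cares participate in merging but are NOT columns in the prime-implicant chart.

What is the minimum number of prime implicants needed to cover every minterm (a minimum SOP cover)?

6

size-2^0 implicants → 0000(✓)  0001(✓)  0010(✓)  0101(✓)  0110(✓)  0111(✓)  1000(✓)  1010(✓)  1011(✓)  1101(✓)  1110(✓)
size-2^1 implicants → -000(✓)  -010(✓)  -101  -110(✓)  0-01  0-10(✓)  00-0(✓)  000-  01-1  011-  1-10(✓)  10-0(✓)  101-
size-2^2 implicants → --10  -0-0
Unchecked terms (primes): --10, -0-0, -101, 0-01, 000-, 01-1, 011-, 101-
Minterm coverage:
  m0 ⊆ -0-0,000-
  m1 ⊆ 0-01,000-
  m2 ⊆ --10,-0-0
  m5 ⊆ -101,0-01,01-1
  m7 ⊆ 01-1,011-
  m8 ⊆ -0-0 [E]
  m11 ⊆ 101- [E]
  m13 ⊆ -101 [E]
  m14 ⊆ --10 [E]
E = {--10, -0-0, -101, 101-}
Petrick residual → 0-01, 01-1
Cover = cd' + b'd' + bc'd + a'c'd + a'bd + ab'c  |cover|=6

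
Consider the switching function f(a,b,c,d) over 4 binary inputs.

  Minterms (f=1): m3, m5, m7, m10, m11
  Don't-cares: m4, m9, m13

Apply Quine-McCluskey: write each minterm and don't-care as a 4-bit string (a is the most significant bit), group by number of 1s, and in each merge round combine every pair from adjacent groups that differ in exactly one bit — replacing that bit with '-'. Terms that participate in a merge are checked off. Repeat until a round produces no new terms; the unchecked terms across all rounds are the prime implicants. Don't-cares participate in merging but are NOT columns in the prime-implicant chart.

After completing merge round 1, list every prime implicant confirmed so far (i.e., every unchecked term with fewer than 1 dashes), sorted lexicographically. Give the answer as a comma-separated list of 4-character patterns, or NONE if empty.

NONE

size-2^0 implicants → 0011(✓)  0100(✓)  0101(✓)  0111(✓)  1001(✓)  1010(✓)  1011(✓)  1101(✓)
size-2^1 implicants → -011  -101  0-11  01-1  010-  1-01  10-1  101-
Unchecked terms (primes): -011, -101, 0-11, 01-1, 010-, 1-01, 10-1, 101-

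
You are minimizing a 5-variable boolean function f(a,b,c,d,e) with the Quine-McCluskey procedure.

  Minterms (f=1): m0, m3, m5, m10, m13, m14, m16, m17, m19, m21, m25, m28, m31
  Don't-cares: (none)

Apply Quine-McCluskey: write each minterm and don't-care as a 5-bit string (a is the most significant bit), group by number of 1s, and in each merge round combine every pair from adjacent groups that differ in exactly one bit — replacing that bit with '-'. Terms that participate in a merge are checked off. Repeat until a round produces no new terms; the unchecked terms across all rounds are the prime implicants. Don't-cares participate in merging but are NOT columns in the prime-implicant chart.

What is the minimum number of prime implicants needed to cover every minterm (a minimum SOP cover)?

8

Round 0: 00000✓ 00011✓ 00101✓ 01010✓ 01101✓ 01110✓ 10000✓ 10001✓ 10011✓ 10101✓ 11001✓ 11100 11111
Round 1: -0000 -0011 -0101 0-101 01-10 1-001 10-01 100-1 1000-
PIs = {-0000, -0011, -0101, 0-101, 01-10, 1-001, 10-01, 100-1, 1000-, 11100, 11111}
Coverage chart:
  m0: -0000 ←essential
  m3: -0011 ←essential
  m5: -0101,0-101
  m10: 01-10 ←essential
  m13: 0-101 ←essential
  m14: 01-10 ←essential
  m16: -0000,1000-
  m17: 1-001,10-01,100-1,1000-
  m19: -0011,100-1
  m21: -0101,10-01
  m25: 1-001 ←essential
  m28: 11100 ←essential
  m31: 11111 ←essential
Essential: -0000, -0011, 0-101, 01-10, 1-001, 11100, 11111
Petrick residual → -0101
Min cover (8 terms): b'c'd'e' + b'c'de + b'cd'e + a'cd'e + a'bde' + ac'd'e + abcd'e' + abcde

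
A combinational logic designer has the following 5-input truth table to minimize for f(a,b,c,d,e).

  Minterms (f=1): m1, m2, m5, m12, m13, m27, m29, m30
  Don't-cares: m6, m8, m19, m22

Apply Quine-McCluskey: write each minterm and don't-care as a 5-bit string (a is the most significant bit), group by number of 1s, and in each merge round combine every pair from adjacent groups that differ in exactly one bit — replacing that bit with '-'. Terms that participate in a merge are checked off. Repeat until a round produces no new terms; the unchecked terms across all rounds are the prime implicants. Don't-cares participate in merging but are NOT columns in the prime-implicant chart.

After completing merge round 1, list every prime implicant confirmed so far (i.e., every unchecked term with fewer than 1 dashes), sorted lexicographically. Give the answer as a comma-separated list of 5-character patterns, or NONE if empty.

size-2^0 implicants → 00001(✓)  00010(✓)  00101(✓)  00110(✓)  01000(✓)  01100(✓)  01101(✓)  10011(✓)  10110(✓)  11011(✓)  11101(✓)  11110(✓)
size-2^1 implicants → -0110  -1101  0-101  00-01  00-10  01-00  0110-  1-011  1-110
Unchecked terms (primes): -0110, -1101, 0-101, 00-01, 00-10, 01-00, 0110-, 1-011, 1-110

NONE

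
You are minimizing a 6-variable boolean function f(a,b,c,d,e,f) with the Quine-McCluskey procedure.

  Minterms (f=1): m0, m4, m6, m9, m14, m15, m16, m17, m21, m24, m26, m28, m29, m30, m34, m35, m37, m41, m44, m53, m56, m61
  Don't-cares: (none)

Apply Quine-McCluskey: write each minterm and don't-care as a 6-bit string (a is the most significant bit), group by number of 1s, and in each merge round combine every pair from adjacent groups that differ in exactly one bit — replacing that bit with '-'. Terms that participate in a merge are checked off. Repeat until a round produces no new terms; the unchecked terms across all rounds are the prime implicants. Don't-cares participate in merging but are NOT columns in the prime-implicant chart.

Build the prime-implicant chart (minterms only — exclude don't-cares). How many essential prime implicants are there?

Round 0: 000000✓ 000100✓ 000110✓ 001001✓ 001110✓ 001111✓ 010000✓ 010001✓ 010101✓ 011000✓ 011010✓ 011100✓ 011101✓ 011110✓ 100010✓ 100011✓ 100101✓ 101001✓ 101100 110101✓ 111000✓ 111101✓
Round 1: -01001 -10101✓ -11000 -11101✓ 0-0000 0-1110 00-110 000-00 0001-0 00111- 01-000 01-101✓ 010-01 01000- 011-00✓ 011-10✓ 0110-0✓ 0111-0✓ 01110- 1-0101 10001- 11-101✓
Round 2: -1-101 011--0
PIs = {-01001, -1-101, -11000, 0-0000, 0-1110, 00-110, 000-00, 0001-0, 00111-, 01-000, 010-01, 01000-, 011--0, 01110-, 1-0101, 10001-, 101100}
Coverage chart:
  m0: 0-0000,000-00
  m4: 000-00,0001-0
  m6: 00-110,0001-0
  m9: -01001 ←essential
  m14: 0-1110,00-110,00111-
  m15: 00111- ←essential
  m16: 0-0000,01-000,01000-
  m17: 010-01,01000-
  m21: -1-101,010-01
  m24: -11000,01-000,011--0
  m26: 011--0 ←essential
  m28: 011--0,01110-
  m29: -1-101,01110-
  m30: 0-1110,011--0
  m34: 10001- ←essential
  m35: 10001- ←essential
  m37: 1-0101 ←essential
  m41: -01001 ←essential
  m44: 101100 ←essential
  m53: -1-101,1-0101
  m56: -11000 ←essential
  m61: -1-101 ←essential
Essential: -01001, -1-101, -11000, 00111-, 011--0, 1-0101, 10001-, 101100

8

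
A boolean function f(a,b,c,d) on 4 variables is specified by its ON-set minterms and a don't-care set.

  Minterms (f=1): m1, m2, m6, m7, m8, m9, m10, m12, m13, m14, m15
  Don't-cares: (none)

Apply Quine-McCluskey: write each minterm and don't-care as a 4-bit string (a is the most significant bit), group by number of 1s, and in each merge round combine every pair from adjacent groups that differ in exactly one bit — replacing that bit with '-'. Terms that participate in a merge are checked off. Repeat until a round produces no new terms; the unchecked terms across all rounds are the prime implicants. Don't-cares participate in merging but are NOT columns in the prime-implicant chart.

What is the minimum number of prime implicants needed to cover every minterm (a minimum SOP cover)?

[col 0] 0001*, 0010*, 0110*, 0111*, 1000*, 1001*, 1010*, 1100*, 1101*, 1110*, 1111*
[col 1] -001, -010*, -110*, -111*, 0-10*, 011-*, 1-00*, 1-01*, 1-10*, 10-0*, 100-*, 11-0*, 11-1*, 110-*, 111-*
[col 2] --10, -11-, 1--0, 1-0-, 11--
Prime implicants: --10, -001, -11-, 1--0, 1-0-, 11--
PI chart (minterm → PIs covering it):
  1 | -001  (sole → essential)
  2 | --10  (sole → essential)
  6 | --10,-11-
  7 | -11-  (sole → essential)
  8 | 1--0,1-0-
  9 | -001,1-0-
  10 | --10,1--0
  12 | 1--0,1-0-,11--
  13 | 1-0-,11--
  14 | --10,-11-,1--0,11--
  15 | -11-,11--
Essential prime implicants: --10, -001, -11-
Petrick residual → 1-0-
Minimum SOP uses 4 PIs: cd' + b'c'd + bc + ac'

4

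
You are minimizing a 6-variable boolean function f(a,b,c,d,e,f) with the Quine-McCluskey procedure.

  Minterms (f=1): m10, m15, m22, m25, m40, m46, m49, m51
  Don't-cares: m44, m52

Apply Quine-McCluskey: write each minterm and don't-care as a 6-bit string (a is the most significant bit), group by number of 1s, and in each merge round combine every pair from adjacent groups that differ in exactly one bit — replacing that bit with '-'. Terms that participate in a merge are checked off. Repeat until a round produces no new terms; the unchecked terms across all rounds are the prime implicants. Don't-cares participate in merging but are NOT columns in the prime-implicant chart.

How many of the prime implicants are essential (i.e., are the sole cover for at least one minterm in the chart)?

7

[col 0] 001010, 001111, 010110, 011001, 101000*, 101100*, 101110*, 110001*, 110011*, 110100
[col 1] 101-00, 1011-0, 1100-1
Prime implicants: 001010, 001111, 010110, 011001, 101-00, 1011-0, 1100-1, 110100
PI chart (minterm → PIs covering it):
  10 | 001010  (sole → essential)
  15 | 001111  (sole → essential)
  22 | 010110  (sole → essential)
  25 | 011001  (sole → essential)
  40 | 101-00  (sole → essential)
  46 | 1011-0  (sole → essential)
  49 | 1100-1  (sole → essential)
  51 | 1100-1  (sole → essential)
Essential prime implicants: 001010, 001111, 010110, 011001, 101-00, 1011-0, 1100-1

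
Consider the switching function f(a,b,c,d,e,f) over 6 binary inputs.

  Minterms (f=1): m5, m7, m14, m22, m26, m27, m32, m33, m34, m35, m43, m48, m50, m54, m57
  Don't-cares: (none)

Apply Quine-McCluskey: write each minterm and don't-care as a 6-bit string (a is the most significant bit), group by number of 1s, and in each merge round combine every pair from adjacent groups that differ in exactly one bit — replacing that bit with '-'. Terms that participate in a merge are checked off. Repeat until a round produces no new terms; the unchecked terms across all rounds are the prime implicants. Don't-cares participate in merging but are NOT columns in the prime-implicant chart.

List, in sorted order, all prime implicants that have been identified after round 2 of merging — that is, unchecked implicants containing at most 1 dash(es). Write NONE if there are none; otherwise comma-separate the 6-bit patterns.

size-2^0 implicants → 000101(✓)  000111(✓)  001110  010110(✓)  011010(✓)  011011(✓)  100000(✓)  100001(✓)  100010(✓)  100011(✓)  101011(✓)  110000(✓)  110010(✓)  110110(✓)  111001
size-2^1 implicants → -10110  0001-1  01101-  1-0000(✓)  1-0010(✓)  10-011  1000-0(✓)  1000-1(✓)  10000-(✓)  10001-(✓)  110-10  1100-0(✓)
size-2^2 implicants → 1-00-0  1000--
Unchecked terms (primes): -10110, 0001-1, 001110, 01101-, 1-00-0, 10-011, 1000--, 110-10, 111001

-10110, 0001-1, 001110, 01101-, 10-011, 110-10, 111001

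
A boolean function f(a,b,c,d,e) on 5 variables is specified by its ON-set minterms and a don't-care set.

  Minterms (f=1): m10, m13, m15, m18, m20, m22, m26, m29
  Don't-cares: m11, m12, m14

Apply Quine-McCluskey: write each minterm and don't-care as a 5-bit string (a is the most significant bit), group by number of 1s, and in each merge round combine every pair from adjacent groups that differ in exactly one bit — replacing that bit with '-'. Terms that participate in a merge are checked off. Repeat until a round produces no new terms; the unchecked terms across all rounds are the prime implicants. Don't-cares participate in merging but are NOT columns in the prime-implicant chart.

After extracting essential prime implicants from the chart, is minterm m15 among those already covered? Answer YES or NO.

[col 0] 01010*, 01011*, 01100*, 01101*, 01110*, 01111*, 10010*, 10100*, 10110*, 11010*, 11101*
[col 1] -1010, -1101, 01-10*, 01-11*, 0101-*, 011-0*, 011-1*, 0110-*, 0111-*, 1-010, 10-10, 101-0
[col 2] 01-1-, 011--
Prime implicants: -1010, -1101, 01-1-, 011--, 1-010, 10-10, 101-0
PI chart (minterm → PIs covering it):
  10 | -1010,01-1-
  13 | -1101,011--
  15 | 01-1-,011--
  18 | 1-010,10-10
  20 | 101-0  (sole → essential)
  22 | 10-10,101-0
  26 | -1010,1-010
  29 | -1101  (sole → essential)
Essential prime implicants: -1101, 101-0

NO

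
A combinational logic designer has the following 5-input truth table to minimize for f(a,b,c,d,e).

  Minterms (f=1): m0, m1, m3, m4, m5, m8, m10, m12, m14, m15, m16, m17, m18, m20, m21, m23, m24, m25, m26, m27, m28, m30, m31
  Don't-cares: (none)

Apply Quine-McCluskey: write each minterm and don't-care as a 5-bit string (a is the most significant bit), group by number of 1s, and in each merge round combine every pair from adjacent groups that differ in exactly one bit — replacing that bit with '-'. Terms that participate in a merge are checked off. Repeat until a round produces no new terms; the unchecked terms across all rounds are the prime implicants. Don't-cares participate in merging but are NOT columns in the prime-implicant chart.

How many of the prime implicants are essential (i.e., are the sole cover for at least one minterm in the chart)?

size-2^0 implicants → 00000(✓)  00001(✓)  00011(✓)  00100(✓)  00101(✓)  01000(✓)  01010(✓)  01100(✓)  01110(✓)  01111(✓)  10000(✓)  10001(✓)  10010(✓)  10100(✓)  10101(✓)  10111(✓)  11000(✓)  11001(✓)  11010(✓)  11011(✓)  11100(✓)  11110(✓)  11111(✓)
size-2^1 implicants → -0000(✓)  -0001(✓)  -0100(✓)  -0101(✓)  -1000(✓)  -1010(✓)  -1100(✓)  -1110(✓)  -1111(✓)  0-000(✓)  0-100(✓)  00-00(✓)  00-01(✓)  000-1  0000-(✓)  0010-(✓)  01-00(✓)  01-10(✓)  010-0(✓)  011-0(✓)  0111-(✓)  1-000(✓)  1-001(✓)  1-010(✓)  1-100(✓)  1-111  10-00(✓)  10-01(✓)  100-0(✓)  1000-(✓)  101-1  1010-(✓)  11-00(✓)  11-10(✓)  11-11(✓)  110-0(✓)  110-1(✓)  1100-(✓)  1101-(✓)  111-0(✓)  1111-(✓)
size-2^2 implicants → --000(✓)  --100(✓)  -0-00(✓)  -0-01(✓)  -000-(✓)  -010-(✓)  -1-00(✓)  -1-10(✓)  -10-0(✓)  -11-0(✓)  -111-  0--00(✓)  00-0-(✓)  01--0(✓)  1--00(✓)  1-0-0  1-00-  10-0-(✓)  11--0(✓)  11-1-  110--
size-2^3 implicants → ---00  -0-0-  -1--0
Unchecked terms (primes): ---00, -0-0-, -1--0, -111-, 000-1, 1-0-0, 1-00-, 1-111, 101-1, 11-1-, 110--
Minterm coverage:
  m0 ⊆ ---00,-0-0-
  m1 ⊆ -0-0-,000-1
  m3 ⊆ 000-1 [E]
  m4 ⊆ ---00,-0-0-
  m5 ⊆ -0-0- [E]
  m8 ⊆ ---00,-1--0
  m10 ⊆ -1--0 [E]
  m12 ⊆ ---00,-1--0
  m14 ⊆ -1--0,-111-
  m15 ⊆ -111- [E]
  m16 ⊆ ---00,-0-0-,1-0-0,1-00-
  m17 ⊆ -0-0-,1-00-
  m18 ⊆ 1-0-0 [E]
  m20 ⊆ ---00,-0-0-
  m21 ⊆ -0-0-,101-1
  m23 ⊆ 1-111,101-1
  m24 ⊆ ---00,-1--0,1-0-0,1-00-,110--
  m25 ⊆ 1-00-,110--
  m26 ⊆ -1--0,1-0-0,11-1-,110--
  m27 ⊆ 11-1-,110--
  m28 ⊆ ---00,-1--0
  m30 ⊆ -1--0,-111-,11-1-
  m31 ⊆ -111-,1-111,11-1-
E = {-0-0-, -1--0, -111-, 000-1, 1-0-0}

5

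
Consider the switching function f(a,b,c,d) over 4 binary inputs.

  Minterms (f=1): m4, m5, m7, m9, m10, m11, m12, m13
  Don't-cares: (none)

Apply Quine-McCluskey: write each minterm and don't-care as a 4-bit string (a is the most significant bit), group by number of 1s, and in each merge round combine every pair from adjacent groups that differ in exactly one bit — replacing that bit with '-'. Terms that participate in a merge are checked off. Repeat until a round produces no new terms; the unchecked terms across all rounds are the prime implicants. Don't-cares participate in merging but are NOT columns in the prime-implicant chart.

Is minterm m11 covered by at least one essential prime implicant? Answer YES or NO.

Round 0: 0100✓ 0101✓ 0111✓ 1001✓ 1010✓ 1011✓ 1100✓ 1101✓
Round 1: -100✓ -101✓ 01-1 010-✓ 1-01 10-1 101- 110-✓
Round 2: -10-
PIs = {-10-, 01-1, 1-01, 10-1, 101-}
Coverage chart:
  m4: -10- ←essential
  m5: -10-,01-1
  m7: 01-1 ←essential
  m9: 1-01,10-1
  m10: 101- ←essential
  m11: 10-1,101-
  m12: -10- ←essential
  m13: -10-,1-01
Essential: -10-, 01-1, 101-

YES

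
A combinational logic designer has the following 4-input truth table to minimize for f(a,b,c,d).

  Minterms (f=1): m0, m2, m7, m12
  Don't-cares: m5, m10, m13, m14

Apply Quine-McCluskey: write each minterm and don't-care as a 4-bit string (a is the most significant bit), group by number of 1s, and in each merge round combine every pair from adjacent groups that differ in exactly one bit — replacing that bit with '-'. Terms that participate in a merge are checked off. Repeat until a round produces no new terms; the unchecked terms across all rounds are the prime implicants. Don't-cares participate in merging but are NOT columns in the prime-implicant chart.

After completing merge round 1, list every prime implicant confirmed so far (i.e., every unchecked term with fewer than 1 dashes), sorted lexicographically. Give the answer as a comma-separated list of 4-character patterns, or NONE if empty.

[col 0] 0000*, 0010*, 0101*, 0111*, 1010*, 1100*, 1101*, 1110*
[col 1] -010, -101, 00-0, 01-1, 1-10, 11-0, 110-
Prime implicants: -010, -101, 00-0, 01-1, 1-10, 11-0, 110-

NONE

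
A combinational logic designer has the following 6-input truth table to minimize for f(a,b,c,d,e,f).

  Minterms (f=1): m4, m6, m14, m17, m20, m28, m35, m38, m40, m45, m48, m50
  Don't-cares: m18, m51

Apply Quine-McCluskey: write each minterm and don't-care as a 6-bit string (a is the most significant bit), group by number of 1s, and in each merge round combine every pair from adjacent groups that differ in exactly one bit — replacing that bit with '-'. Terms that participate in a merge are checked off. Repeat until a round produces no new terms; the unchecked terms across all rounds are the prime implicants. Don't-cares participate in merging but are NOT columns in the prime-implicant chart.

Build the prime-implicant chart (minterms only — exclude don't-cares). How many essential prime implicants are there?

size-2^0 implicants → 000100(✓)  000110(✓)  001110(✓)  010001  010010(✓)  010100(✓)  011100(✓)  100011(✓)  100110(✓)  101000  101101  110000(✓)  110010(✓)  110011(✓)
size-2^1 implicants → -00110  -10010  0-0100  00-110  0001-0  01-100  1-0011  1100-0  11001-
Unchecked terms (primes): -00110, -10010, 0-0100, 00-110, 0001-0, 01-100, 010001, 1-0011, 101000, 101101, 1100-0, 11001-
Minterm coverage:
  m4 ⊆ 0-0100,0001-0
  m6 ⊆ -00110,00-110,0001-0
  m14 ⊆ 00-110 [E]
  m17 ⊆ 010001 [E]
  m20 ⊆ 0-0100,01-100
  m28 ⊆ 01-100 [E]
  m35 ⊆ 1-0011 [E]
  m38 ⊆ -00110 [E]
  m40 ⊆ 101000 [E]
  m45 ⊆ 101101 [E]
  m48 ⊆ 1100-0 [E]
  m50 ⊆ -10010,1100-0,11001-
E = {-00110, 00-110, 01-100, 010001, 1-0011, 101000, 101101, 1100-0}

8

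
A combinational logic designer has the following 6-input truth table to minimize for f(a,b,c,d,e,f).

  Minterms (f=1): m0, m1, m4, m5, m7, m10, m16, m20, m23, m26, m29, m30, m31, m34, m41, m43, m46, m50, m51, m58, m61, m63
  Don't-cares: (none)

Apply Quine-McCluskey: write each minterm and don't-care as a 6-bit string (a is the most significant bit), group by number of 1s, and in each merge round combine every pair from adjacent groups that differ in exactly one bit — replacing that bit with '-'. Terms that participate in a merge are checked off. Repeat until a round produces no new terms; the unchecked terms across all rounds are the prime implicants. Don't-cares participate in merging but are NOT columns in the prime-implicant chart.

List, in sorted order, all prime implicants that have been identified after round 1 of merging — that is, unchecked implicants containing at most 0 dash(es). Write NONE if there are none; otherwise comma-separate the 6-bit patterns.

size-2^0 implicants → 000000(✓)  000001(✓)  000100(✓)  000101(✓)  000111(✓)  001010(✓)  010000(✓)  010100(✓)  010111(✓)  011010(✓)  011101(✓)  011110(✓)  011111(✓)  100010(✓)  101001(✓)  101011(✓)  101110  110010(✓)  110011(✓)  111010(✓)  111101(✓)  111111(✓)
size-2^1 implicants → -11010  -11101(✓)  -11111(✓)  0-0000(✓)  0-0100(✓)  0-0111  0-1010  000-00(✓)  000-01(✓)  00000-(✓)  0001-1  00010-(✓)  01-111  010-00(✓)  011-10  0111-1(✓)  01111-  1-0010  1010-1  11-010  11001-  1111-1(✓)
size-2^2 implicants → -111-1  0-0-00  000-0-
Unchecked terms (primes): -11010, -111-1, 0-0-00, 0-0111, 0-1010, 000-0-, 0001-1, 01-111, 011-10, 01111-, 1-0010, 1010-1, 101110, 11-010, 11001-

101110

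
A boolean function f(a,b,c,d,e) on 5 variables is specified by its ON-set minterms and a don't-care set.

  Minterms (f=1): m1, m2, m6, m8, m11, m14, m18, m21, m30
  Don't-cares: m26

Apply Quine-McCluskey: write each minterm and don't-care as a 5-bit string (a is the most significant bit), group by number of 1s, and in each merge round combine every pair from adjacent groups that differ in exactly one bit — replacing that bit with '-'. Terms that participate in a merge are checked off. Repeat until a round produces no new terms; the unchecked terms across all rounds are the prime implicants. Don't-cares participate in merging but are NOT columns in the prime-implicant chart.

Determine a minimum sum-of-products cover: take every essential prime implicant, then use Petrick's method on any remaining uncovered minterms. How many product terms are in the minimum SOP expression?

[col 0] 00001, 00010*, 00110*, 01000, 01011, 01110*, 10010*, 10101, 11010*, 11110*
[col 1] -0010, -1110, 0-110, 00-10, 1-010, 11-10
Prime implicants: -0010, -1110, 0-110, 00-10, 00001, 01000, 01011, 1-010, 10101, 11-10
PI chart (minterm → PIs covering it):
  1 | 00001  (sole → essential)
  2 | -0010,00-10
  6 | 0-110,00-10
  8 | 01000  (sole → essential)
  11 | 01011  (sole → essential)
  14 | -1110,0-110
  18 | -0010,1-010
  21 | 10101  (sole → essential)
  30 | -1110,11-10
Essential prime implicants: 00001, 01000, 01011, 10101
Petrick residual → -0010, -1110, 0-110
Minimum SOP uses 7 PIs: b'c'de' + bcde' + a'cde' + a'b'c'd'e + a'bc'd'e' + a'bc'de + ab'cd'e

7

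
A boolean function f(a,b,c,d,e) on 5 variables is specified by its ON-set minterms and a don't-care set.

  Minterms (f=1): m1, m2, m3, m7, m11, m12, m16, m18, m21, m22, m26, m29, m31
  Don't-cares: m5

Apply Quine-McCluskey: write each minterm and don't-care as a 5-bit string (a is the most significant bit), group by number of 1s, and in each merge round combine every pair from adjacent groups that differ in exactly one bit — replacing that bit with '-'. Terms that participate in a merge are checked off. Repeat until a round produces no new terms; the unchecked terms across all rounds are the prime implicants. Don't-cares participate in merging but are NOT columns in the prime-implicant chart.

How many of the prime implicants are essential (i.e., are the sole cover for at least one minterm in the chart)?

Round 0: 00001✓ 00010✓ 00011✓ 00101✓ 00111✓ 01011✓ 01100 10000✓ 10010✓ 10101✓ 10110✓ 11010✓ 11101✓ 11111✓
Round 1: -0010 -0101 0-011 00-01✓ 00-11✓ 000-1✓ 0001- 001-1✓ 1-010 1-101 10-10 100-0 111-1
Round 2: 00--1
PIs = {-0010, -0101, 0-011, 00--1, 0001-, 01100, 1-010, 1-101, 10-10, 100-0, 111-1}
Coverage chart:
  m1: 00--1 ←essential
  m2: -0010,0001-
  m3: 0-011,00--1,0001-
  m7: 00--1 ←essential
  m11: 0-011 ←essential
  m12: 01100 ←essential
  m16: 100-0 ←essential
  m18: -0010,1-010,10-10,100-0
  m21: -0101,1-101
  m22: 10-10 ←essential
  m26: 1-010 ←essential
  m29: 1-101,111-1
  m31: 111-1 ←essential
Essential: 0-011, 00--1, 01100, 1-010, 10-10, 100-0, 111-1

7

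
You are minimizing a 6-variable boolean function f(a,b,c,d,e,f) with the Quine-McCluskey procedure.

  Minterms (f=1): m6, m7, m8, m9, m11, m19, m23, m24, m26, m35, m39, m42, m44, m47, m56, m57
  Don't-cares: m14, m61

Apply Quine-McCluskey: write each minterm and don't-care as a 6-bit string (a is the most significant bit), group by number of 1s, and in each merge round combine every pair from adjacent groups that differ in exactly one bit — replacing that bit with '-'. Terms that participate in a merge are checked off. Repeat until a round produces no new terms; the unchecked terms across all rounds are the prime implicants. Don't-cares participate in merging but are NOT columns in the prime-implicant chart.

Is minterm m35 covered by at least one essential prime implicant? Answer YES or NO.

YES

Round 0: 000110✓ 000111✓ 001000✓ 001001✓ 001011✓ 001110✓ 010011✓ 010111✓ 011000✓ 011010✓ 100011✓ 100111✓ 101010 101100 101111✓ 111000✓ 111001✓ 111101✓
Round 1: -00111 -11000 0-0111 0-1000 00-110 00011- 0010-1 00100- 010-11 0110-0 10-111 100-11 111-01 11100-
PIs = {-00111, -11000, 0-0111, 0-1000, 00-110, 00011-, 0010-1, 00100-, 010-11, 0110-0, 10-111, 100-11, 101010, 101100, 111-01, 11100-}
Coverage chart:
  m6: 00-110,00011-
  m7: -00111,0-0111,00011-
  m8: 0-1000,00100-
  m9: 0010-1,00100-
  m11: 0010-1 ←essential
  m19: 010-11 ←essential
  m23: 0-0111,010-11
  m24: -11000,0-1000,0110-0
  m26: 0110-0 ←essential
  m35: 100-11 ←essential
  m39: -00111,10-111,100-11
  m42: 101010 ←essential
  m44: 101100 ←essential
  m47: 10-111 ←essential
  m56: -11000,11100-
  m57: 111-01,11100-
Essential: 0010-1, 010-11, 0110-0, 10-111, 100-11, 101010, 101100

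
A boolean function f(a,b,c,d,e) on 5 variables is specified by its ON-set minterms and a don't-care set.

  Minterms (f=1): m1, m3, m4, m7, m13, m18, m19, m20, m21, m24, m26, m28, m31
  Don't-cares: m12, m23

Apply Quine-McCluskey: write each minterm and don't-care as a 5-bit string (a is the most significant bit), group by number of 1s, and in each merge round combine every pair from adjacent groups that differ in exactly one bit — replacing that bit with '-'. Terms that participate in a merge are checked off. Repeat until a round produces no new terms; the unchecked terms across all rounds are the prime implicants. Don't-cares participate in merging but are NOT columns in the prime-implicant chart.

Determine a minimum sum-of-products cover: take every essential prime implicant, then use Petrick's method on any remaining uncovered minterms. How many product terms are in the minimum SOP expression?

8

[col 0] 00001*, 00011*, 00100*, 00111*, 01100*, 01101*, 10010*, 10011*, 10100*, 10101*, 10111*, 11000*, 11010*, 11100*, 11111*
[col 1] -0011*, -0100*, -0111*, -1100*, 0-100*, 00-11*, 000-1, 0110-, 1-010, 1-100*, 1-111, 10-11*, 1001-, 101-1, 1010-, 11-00, 110-0
[col 2] --100, -0-11
Prime implicants: --100, -0-11, 000-1, 0110-, 1-010, 1-111, 1001-, 101-1, 1010-, 11-00, 110-0
PI chart (minterm → PIs covering it):
  1 | 000-1  (sole → essential)
  3 | -0-11,000-1
  4 | --100  (sole → essential)
  7 | -0-11  (sole → essential)
  13 | 0110-  (sole → essential)
  18 | 1-010,1001-
  19 | -0-11,1001-
  20 | --100,1010-
  21 | 101-1,1010-
  24 | 11-00,110-0
  26 | 1-010,110-0
  28 | --100,11-00
  31 | 1-111  (sole → essential)
Essential prime implicants: --100, -0-11, 000-1, 0110-, 1-111
Petrick residual → 1-010, 101-1, 11-00
Minimum SOP uses 8 PIs: cd'e' + b'de + a'b'c'e + a'bcd' + ac'de' + acde + ab'ce + abd'e'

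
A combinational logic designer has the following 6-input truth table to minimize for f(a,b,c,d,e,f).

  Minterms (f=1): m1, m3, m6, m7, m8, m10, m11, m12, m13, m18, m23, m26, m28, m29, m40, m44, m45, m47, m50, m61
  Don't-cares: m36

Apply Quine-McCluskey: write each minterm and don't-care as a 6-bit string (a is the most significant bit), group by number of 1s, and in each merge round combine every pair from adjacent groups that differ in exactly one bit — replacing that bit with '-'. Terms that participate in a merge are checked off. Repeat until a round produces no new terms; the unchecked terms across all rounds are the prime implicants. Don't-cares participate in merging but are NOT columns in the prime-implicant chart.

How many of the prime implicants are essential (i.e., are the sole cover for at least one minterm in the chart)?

8

Round 0: 000001✓ 000011✓ 000110✓ 000111✓ 001000✓ 001010✓ 001011✓ 001100✓ 001101✓ 010010✓ 010111✓ 011010✓ 011100✓ 011101✓ 100100✓ 101000✓ 101100✓ 101101✓ 101111✓ 110010✓ 111101✓
Round 1: -01000✓ -01100✓ -01101✓ -10010 -11101✓ 0-0111 0-1010 0-1100✓ 0-1101✓ 00-011 000-11 0000-1 00011- 001-00✓ 0010-0 00101- 00110-✓ 01-010 01110-✓ 1-1101✓ 10-100 101-00✓ 1011-1 10110-✓
Round 2: --1101 -01-00 -0110- 0-110-
PIs = {--1101, -01-00, -0110-, -10010, 0-0111, 0-1010, 0-110-, 00-011, 000-11, 0000-1, 00011-, 0010-0, 00101-, 01-010, 10-100, 1011-1}
Coverage chart:
  m1: 0000-1 ←essential
  m3: 00-011,000-11,0000-1
  m6: 00011- ←essential
  m7: 0-0111,000-11,00011-
  m8: -01-00,0010-0
  m10: 0-1010,0010-0,00101-
  m11: 00-011,00101-
  m12: -01-00,-0110-,0-110-
  m13: --1101,-0110-,0-110-
  m18: -10010,01-010
  m23: 0-0111 ←essential
  m26: 0-1010,01-010
  m28: 0-110- ←essential
  m29: --1101,0-110-
  m40: -01-00 ←essential
  m44: -01-00,-0110-,10-100
  m45: --1101,-0110-,1011-1
  m47: 1011-1 ←essential
  m50: -10010 ←essential
  m61: --1101 ←essential
Essential: --1101, -01-00, -10010, 0-0111, 0-110-, 0000-1, 00011-, 1011-1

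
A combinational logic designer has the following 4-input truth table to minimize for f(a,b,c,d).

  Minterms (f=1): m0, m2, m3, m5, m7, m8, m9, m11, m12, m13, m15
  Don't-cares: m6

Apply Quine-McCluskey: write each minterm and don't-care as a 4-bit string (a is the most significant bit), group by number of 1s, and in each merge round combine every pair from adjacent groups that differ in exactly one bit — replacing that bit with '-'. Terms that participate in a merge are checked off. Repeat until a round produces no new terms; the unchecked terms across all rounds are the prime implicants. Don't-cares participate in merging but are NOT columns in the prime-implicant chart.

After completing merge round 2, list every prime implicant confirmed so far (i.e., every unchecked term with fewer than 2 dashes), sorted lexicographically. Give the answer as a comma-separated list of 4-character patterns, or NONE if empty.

size-2^0 implicants → 0000(✓)  0010(✓)  0011(✓)  0101(✓)  0110(✓)  0111(✓)  1000(✓)  1001(✓)  1011(✓)  1100(✓)  1101(✓)  1111(✓)
size-2^1 implicants → -000  -011(✓)  -101(✓)  -111(✓)  0-10(✓)  0-11(✓)  00-0  001-(✓)  01-1(✓)  011-(✓)  1-00(✓)  1-01(✓)  1-11(✓)  10-1(✓)  100-(✓)  11-1(✓)  110-(✓)
size-2^2 implicants → --11  -1-1  0-1-  1--1  1-0-
Unchecked terms (primes): --11, -000, -1-1, 0-1-, 00-0, 1--1, 1-0-

-000, 00-0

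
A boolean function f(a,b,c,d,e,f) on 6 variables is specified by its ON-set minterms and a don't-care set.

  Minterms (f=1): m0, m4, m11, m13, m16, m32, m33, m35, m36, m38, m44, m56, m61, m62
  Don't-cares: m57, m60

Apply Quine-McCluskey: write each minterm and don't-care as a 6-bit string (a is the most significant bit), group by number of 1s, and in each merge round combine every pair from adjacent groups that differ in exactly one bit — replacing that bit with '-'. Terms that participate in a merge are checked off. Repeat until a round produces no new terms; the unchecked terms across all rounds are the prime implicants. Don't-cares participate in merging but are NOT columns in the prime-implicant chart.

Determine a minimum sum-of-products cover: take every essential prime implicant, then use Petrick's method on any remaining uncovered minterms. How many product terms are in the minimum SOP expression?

9

Round 0: 000000✓ 000100✓ 001011 001101 010000✓ 100000✓ 100001✓ 100011✓ 100100✓ 100110✓ 101100✓ 111000✓ 111001✓ 111100✓ 111101✓ 111110✓
Round 1: -00000✓ -00100✓ 0-0000 000-00✓ 1-1100 10-100 100-00✓ 1000-1 10000- 1001-0 111-00✓ 111-01✓ 11100-✓ 1111-0 11110-✓
Round 2: -00-00 111-0-
PIs = {-00-00, 0-0000, 001011, 001101, 1-1100, 10-100, 1000-1, 10000-, 1001-0, 111-0-, 1111-0}
Coverage chart:
  m0: -00-00,0-0000
  m4: -00-00 ←essential
  m11: 001011 ←essential
  m13: 001101 ←essential
  m16: 0-0000 ←essential
  m32: -00-00,10000-
  m33: 1000-1,10000-
  m35: 1000-1 ←essential
  m36: -00-00,10-100,1001-0
  m38: 1001-0 ←essential
  m44: 1-1100,10-100
  m56: 111-0- ←essential
  m61: 111-0- ←essential
  m62: 1111-0 ←essential
Essential: -00-00, 0-0000, 001011, 001101, 1000-1, 1001-0, 111-0-, 1111-0
Petrick residual → 1-1100
Min cover (9 terms): b'c'e'f' + a'c'd'e'f' + a'b'cd'ef + a'b'cde'f + acde'f' + ab'c'd'f + ab'c'df' + abce' + abcdf'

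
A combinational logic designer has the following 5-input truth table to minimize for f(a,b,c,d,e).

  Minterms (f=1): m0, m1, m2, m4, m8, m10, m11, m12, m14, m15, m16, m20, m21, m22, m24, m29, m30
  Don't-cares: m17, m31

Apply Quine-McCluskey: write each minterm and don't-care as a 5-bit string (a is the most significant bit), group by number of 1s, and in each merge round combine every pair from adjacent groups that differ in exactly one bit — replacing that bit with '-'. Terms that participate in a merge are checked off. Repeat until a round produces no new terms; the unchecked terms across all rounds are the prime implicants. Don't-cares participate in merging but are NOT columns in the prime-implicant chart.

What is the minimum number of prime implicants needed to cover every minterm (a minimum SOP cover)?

8

size-2^0 implicants → 00000(✓)  00001(✓)  00010(✓)  00100(✓)  01000(✓)  01010(✓)  01011(✓)  01100(✓)  01110(✓)  01111(✓)  10000(✓)  10001(✓)  10100(✓)  10101(✓)  10110(✓)  11000(✓)  11101(✓)  11110(✓)  11111(✓)
size-2^1 implicants → -0000(✓)  -0001(✓)  -0100(✓)  -1000(✓)  -1110(✓)  -1111(✓)  0-000(✓)  0-010(✓)  0-100(✓)  00-00(✓)  000-0(✓)  0000-(✓)  01-00(✓)  01-10(✓)  01-11(✓)  010-0(✓)  0101-(✓)  011-0(✓)  0111-(✓)  1-000(✓)  1-101  1-110  10-00(✓)  10-01(✓)  1000-(✓)  101-0  1010-(✓)  111-1  1111-(✓)
size-2^2 implicants → --000  -0-00  -000-  -111-  0--00  0-0-0  01--0  01-1-  10-0-
Unchecked terms (primes): --000, -0-00, -000-, -111-, 0--00, 0-0-0, 01--0, 01-1-, 1-101, 1-110, 10-0-, 101-0, 111-1
Minterm coverage:
  m0 ⊆ --000,-0-00,-000-,0--00,0-0-0
  m1 ⊆ -000- [E]
  m2 ⊆ 0-0-0 [E]
  m4 ⊆ -0-00,0--00
  m8 ⊆ --000,0--00,0-0-0,01--0
  m10 ⊆ 0-0-0,01--0,01-1-
  m11 ⊆ 01-1- [E]
  m12 ⊆ 0--00,01--0
  m14 ⊆ -111-,01--0,01-1-
  m15 ⊆ -111-,01-1-
  m16 ⊆ --000,-0-00,-000-,10-0-
  m20 ⊆ -0-00,10-0-,101-0
  m21 ⊆ 1-101,10-0-
  m22 ⊆ 1-110,101-0
  m24 ⊆ --000 [E]
  m29 ⊆ 1-101,111-1
  m30 ⊆ -111-,1-110
E = {--000, -000-, 0-0-0, 01-1-}
Petrick residual → -0-00, 0--00, 1-101, 1-110
Cover = c'd'e' + b'd'e' + b'c'd' + a'd'e' + a'c'e' + a'bd + acd'e + acde'  |cover|=8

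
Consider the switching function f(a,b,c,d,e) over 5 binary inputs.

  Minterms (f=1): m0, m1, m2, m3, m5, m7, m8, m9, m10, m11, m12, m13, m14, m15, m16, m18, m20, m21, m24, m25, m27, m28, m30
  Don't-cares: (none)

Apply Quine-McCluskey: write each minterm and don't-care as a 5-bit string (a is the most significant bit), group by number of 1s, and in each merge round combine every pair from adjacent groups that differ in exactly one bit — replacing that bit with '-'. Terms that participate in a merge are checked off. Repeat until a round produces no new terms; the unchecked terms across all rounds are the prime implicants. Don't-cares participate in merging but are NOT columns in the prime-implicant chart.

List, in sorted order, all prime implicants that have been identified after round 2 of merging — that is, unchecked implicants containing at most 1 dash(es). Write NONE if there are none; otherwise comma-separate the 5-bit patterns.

-0101, 1010-

Round 0: 00000✓ 00001✓ 00010✓ 00011✓ 00101✓ 00111✓ 01000✓ 01001✓ 01010✓ 01011✓ 01100✓ 01101✓ 01110✓ 01111✓ 10000✓ 10010✓ 10100✓ 10101✓ 11000✓ 11001✓ 11011✓ 11100✓ 11110✓
Round 1: -0000✓ -0010✓ -0101 -1000✓ -1001✓ -1011✓ -1100✓ -1110✓ 0-000✓ 0-001✓ 0-010✓ 0-011✓ 0-101✓ 0-111✓ 00-01✓ 00-11✓ 000-0✓ 000-1✓ 0000-✓ 0001-✓ 001-1✓ 01-00✓ 01-01✓ 01-10✓ 01-11✓ 010-0✓ 010-1✓ 0100-✓ 0101-✓ 011-0✓ 011-1✓ 0110-✓ 0111-✓ 1-000✓ 1-100✓ 10-00✓ 100-0✓ 1010- 11-00✓ 110-1✓ 1100-✓ 111-0✓
Round 2: --000 -00-0 -1-00 -10-1 -100- -11-0 0--01✓ 0--11✓ 0-0-0✓ 0-0-1✓ 0-00-✓ 0-01-✓ 0-1-1✓ 00--1✓ 000--✓ 01--0✓ 01--1✓ 01-0-✓ 01-1-✓ 010--✓ 011--✓ 1--00
Round 3: 0---1 0-0-- 01---
PIs = {--000, -00-0, -0101, -1-00, -10-1, -100-, -11-0, 0---1, 0-0--, 01---, 1--00, 1010-}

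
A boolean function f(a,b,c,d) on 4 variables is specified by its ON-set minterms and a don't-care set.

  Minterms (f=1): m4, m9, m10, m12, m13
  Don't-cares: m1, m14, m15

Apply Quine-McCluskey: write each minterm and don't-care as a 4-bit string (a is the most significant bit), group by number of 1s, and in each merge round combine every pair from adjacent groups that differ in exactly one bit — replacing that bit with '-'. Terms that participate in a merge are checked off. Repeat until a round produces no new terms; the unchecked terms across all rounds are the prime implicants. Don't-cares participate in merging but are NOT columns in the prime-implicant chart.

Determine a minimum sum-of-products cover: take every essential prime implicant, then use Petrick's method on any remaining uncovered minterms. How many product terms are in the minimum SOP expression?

size-2^0 implicants → 0001(✓)  0100(✓)  1001(✓)  1010(✓)  1100(✓)  1101(✓)  1110(✓)  1111(✓)
size-2^1 implicants → -001  -100  1-01  1-10  11-0(✓)  11-1(✓)  110-(✓)  111-(✓)
size-2^2 implicants → 11--
Unchecked terms (primes): -001, -100, 1-01, 1-10, 11--
Minterm coverage:
  m4 ⊆ -100 [E]
  m9 ⊆ -001,1-01
  m10 ⊆ 1-10 [E]
  m12 ⊆ -100,11--
  m13 ⊆ 1-01,11--
E = {-100, 1-10}
Petrick residual → 1-01
Cover = bc'd' + ac'd + acd'  |cover|=3

3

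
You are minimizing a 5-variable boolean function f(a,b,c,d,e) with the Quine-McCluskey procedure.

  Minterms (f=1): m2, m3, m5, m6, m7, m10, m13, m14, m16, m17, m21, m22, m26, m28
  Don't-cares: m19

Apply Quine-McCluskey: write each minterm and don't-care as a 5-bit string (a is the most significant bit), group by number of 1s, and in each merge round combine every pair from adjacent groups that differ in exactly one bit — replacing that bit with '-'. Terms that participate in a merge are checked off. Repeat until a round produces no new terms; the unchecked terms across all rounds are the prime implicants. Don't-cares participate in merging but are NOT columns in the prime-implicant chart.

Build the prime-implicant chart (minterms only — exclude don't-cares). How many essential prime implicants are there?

6

[col 0] 00010*, 00011*, 00101*, 00110*, 00111*, 01010*, 01101*, 01110*, 10000*, 10001*, 10011*, 10101*, 10110*, 11010*, 11100
[col 1] -0011, -0101, -0110, -1010, 0-010*, 0-101, 0-110*, 00-10*, 00-11*, 0001-*, 001-1, 0011-*, 01-10*, 10-01, 100-1, 1000-
[col 2] 0--10, 00-1-
Prime implicants: -0011, -0101, -0110, -1010, 0--10, 0-101, 00-1-, 001-1, 10-01, 100-1, 1000-, 11100
PI chart (minterm → PIs covering it):
  2 | 0--10,00-1-
  3 | -0011,00-1-
  5 | -0101,0-101,001-1
  6 | -0110,0--10,00-1-
  7 | 00-1-,001-1
  10 | -1010,0--10
  13 | 0-101  (sole → essential)
  14 | 0--10  (sole → essential)
  16 | 1000-  (sole → essential)
  17 | 10-01,100-1,1000-
  21 | -0101,10-01
  22 | -0110  (sole → essential)
  26 | -1010  (sole → essential)
  28 | 11100  (sole → essential)
Essential prime implicants: -0110, -1010, 0--10, 0-101, 1000-, 11100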